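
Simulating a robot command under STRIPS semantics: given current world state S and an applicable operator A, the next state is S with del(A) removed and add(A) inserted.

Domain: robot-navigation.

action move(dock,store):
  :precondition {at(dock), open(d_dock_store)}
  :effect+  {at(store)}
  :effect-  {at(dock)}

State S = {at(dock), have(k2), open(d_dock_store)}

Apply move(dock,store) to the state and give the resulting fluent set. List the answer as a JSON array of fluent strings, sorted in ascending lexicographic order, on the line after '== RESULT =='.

Compute (S \ del) ∪ add:
  pre ⊆ S: {at(dock), open(d_dock_store)} ⊆ S  — applicable
  S \ del = {have(k2), open(d_dock_store)}
  ∪ add   = {at(store), have(k2), open(d_dock_store)}

== RESULT ==
["at(store)", "have(k2)", "open(d_dock_store)"]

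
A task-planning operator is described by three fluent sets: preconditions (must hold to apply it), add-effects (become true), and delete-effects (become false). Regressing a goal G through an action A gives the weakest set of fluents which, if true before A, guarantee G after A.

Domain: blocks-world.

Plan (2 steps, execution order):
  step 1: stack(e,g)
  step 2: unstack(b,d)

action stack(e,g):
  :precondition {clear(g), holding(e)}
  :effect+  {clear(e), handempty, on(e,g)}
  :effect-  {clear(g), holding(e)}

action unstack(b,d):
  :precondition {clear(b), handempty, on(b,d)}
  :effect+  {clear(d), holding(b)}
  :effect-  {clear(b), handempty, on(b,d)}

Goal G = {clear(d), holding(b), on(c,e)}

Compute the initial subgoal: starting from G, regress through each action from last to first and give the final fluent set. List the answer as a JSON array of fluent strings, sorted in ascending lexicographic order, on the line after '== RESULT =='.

Regress step by step:
  through step 2 (unstack(b,d)): drop {clear(d), holding(b)}, keep {on(c,e)}, require {clear(b), handempty, on(b,d)}
    → {clear(b), handempty, on(b,d), on(c,e)}
  through step 1 (stack(e,g)): drop {handempty}, keep {clear(b), on(b,d), on(c,e)}, require {clear(g), holding(e)}
    → {clear(b), clear(g), holding(e), on(b,d), on(c,e)}

== RESULT ==
["clear(b)", "clear(g)", "holding(e)", "on(b,d)", "on(c,e)"]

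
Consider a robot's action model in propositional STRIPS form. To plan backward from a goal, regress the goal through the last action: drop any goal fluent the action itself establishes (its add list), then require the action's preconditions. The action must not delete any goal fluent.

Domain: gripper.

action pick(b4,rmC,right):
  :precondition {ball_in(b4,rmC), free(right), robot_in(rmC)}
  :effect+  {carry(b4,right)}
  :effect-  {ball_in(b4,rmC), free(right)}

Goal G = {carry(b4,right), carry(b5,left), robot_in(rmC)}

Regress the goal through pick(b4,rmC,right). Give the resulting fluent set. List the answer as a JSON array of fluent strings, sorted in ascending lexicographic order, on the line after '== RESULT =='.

Regress:
  G ∩ del = {}  (empty — regression defined)
  G \ add = {carry(b4,right), carry(b5,left), robot_in(rmC)} \ {carry(b4,right)} = {carry(b5,left), robot_in(rmC)}
  ∪ pre   = {carry(b5,left), robot_in(rmC)} ∪ {ball_in(b4,rmC), free(right), robot_in(rmC)}
          = {ball_in(b4,rmC), carry(b5,left), free(right), robot_in(rmC)}

== RESULT ==
["ball_in(b4,rmC)", "carry(b5,left)", "free(right)", "robot_in(rmC)"]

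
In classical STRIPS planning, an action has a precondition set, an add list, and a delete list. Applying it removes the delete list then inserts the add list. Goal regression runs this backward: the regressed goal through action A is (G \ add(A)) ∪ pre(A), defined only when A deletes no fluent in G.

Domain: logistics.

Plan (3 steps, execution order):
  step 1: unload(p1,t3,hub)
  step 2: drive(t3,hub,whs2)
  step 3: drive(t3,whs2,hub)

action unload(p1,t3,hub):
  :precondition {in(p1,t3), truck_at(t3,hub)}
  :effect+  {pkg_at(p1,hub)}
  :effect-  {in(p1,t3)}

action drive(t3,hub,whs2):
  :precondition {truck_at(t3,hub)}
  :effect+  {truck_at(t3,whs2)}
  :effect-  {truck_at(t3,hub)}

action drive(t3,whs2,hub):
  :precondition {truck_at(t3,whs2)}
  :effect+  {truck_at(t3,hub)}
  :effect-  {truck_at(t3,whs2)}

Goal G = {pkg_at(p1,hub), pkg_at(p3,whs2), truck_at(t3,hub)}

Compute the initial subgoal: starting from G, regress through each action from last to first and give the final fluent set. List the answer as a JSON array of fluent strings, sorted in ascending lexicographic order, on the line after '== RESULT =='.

Work backward from the goal:
  through step 3 (drive(t3,whs2,hub)): drop {truck_at(t3,hub)}, keep {pkg_at(p1,hub), pkg_at(p3,whs2)}, require {truck_at(t3,whs2)}
    → {pkg_at(p1,hub), pkg_at(p3,whs2), truck_at(t3,whs2)}
  through step 2 (drive(t3,hub,whs2)): drop {truck_at(t3,whs2)}, keep {pkg_at(p1,hub), pkg_at(p3,whs2)}, require {truck_at(t3,hub)}
    → {pkg_at(p1,hub), pkg_at(p3,whs2), truck_at(t3,hub)}
  through step 1 (unload(p1,t3,hub)): drop {pkg_at(p1,hub)}, keep {pkg_at(p3,whs2), truck_at(t3,hub)}, require {in(p1,t3), truck_at(t3,hub)}
    → {in(p1,t3), pkg_at(p3,whs2), truck_at(t3,hub)}

== RESULT ==
["in(p1,t3)", "pkg_at(p3,whs2)", "truck_at(t3,hub)"]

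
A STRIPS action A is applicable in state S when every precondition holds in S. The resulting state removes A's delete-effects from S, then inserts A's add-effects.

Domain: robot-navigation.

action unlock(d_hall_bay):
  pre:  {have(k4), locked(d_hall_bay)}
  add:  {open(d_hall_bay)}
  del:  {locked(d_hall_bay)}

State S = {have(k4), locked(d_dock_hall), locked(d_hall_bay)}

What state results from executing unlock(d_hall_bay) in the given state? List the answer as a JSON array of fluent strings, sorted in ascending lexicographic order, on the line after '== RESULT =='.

Compute (S \ del) ∪ add:
  pre ⊆ S: {have(k4), locked(d_hall_bay)} ⊆ S  — applicable
  S \ del = {have(k4), locked(d_dock_hall)}
  ∪ add   = {have(k4), locked(d_dock_hall), open(d_hall_bay)}

== RESULT ==
["have(k4)", "locked(d_dock_hall)", "open(d_hall_bay)"]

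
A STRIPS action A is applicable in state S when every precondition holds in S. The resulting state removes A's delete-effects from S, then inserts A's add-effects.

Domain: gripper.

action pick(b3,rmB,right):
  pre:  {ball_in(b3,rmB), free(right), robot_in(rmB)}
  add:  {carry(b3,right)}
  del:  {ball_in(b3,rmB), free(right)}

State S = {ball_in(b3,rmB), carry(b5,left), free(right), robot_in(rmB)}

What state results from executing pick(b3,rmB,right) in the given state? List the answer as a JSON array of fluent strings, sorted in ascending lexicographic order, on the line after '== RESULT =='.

Progress:
  pre ⊆ S: {ball_in(b3,rmB), free(right), robot_in(rmB)} ⊆ S  — applicable
  S \ del = {carry(b5,left), robot_in(rmB)}
  ∪ add   = {carry(b3,right), carry(b5,left), robot_in(rmB)}

== RESULT ==
["carry(b3,right)", "carry(b5,left)", "robot_in(rmB)"]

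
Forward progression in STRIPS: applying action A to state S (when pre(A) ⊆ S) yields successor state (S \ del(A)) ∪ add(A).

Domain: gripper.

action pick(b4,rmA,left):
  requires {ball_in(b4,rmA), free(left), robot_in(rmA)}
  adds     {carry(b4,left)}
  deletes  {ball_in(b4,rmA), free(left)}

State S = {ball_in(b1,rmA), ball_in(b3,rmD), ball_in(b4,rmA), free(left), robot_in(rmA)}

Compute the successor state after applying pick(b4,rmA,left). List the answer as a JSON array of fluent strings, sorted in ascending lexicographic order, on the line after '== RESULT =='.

Compute (S \ del) ∪ add:
  pre ⊆ S: {ball_in(b4,rmA), free(left), robot_in(rmA)} ⊆ S  — applicable
  S \ del = {ball_in(b1,rmA), ball_in(b3,rmD), robot_in(rmA)}
  ∪ add   = {ball_in(b1,rmA), ball_in(b3,rmD), carry(b4,left), robot_in(rmA)}

== RESULT ==
["ball_in(b1,rmA)", "ball_in(b3,rmD)", "carry(b4,left)", "robot_in(rmA)"]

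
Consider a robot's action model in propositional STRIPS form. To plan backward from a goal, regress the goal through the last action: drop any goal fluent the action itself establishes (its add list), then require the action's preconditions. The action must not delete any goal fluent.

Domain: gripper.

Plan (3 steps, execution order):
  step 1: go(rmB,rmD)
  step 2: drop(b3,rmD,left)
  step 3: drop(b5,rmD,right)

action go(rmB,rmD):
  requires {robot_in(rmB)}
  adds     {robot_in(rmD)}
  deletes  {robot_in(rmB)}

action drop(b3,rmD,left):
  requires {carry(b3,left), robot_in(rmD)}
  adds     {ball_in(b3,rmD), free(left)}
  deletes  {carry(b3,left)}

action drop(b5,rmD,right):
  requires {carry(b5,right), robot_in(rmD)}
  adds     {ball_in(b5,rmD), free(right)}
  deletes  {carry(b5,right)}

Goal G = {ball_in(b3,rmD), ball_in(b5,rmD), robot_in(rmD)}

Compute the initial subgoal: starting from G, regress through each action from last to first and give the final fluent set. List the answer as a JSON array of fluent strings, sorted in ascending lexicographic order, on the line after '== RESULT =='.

Regress step by step:
  through step 3 (drop(b5,rmD,right)): drop {ball_in(b5,rmD)}, keep {ball_in(b3,rmD), robot_in(rmD)}, require {carry(b5,right), robot_in(rmD)}
    → {ball_in(b3,rmD), carry(b5,right), robot_in(rmD)}
  through step 2 (drop(b3,rmD,left)): drop {ball_in(b3,rmD)}, keep {carry(b5,right), robot_in(rmD)}, require {carry(b3,left), robot_in(rmD)}
    → {carry(b3,left), carry(b5,right), robot_in(rmD)}
  through step 1 (go(rmB,rmD)): drop {robot_in(rmD)}, keep {carry(b3,left), carry(b5,right)}, require {robot_in(rmB)}
    → {carry(b3,left), carry(b5,right), robot_in(rmB)}

== RESULT ==
["carry(b3,left)", "carry(b5,right)", "robot_in(rmB)"]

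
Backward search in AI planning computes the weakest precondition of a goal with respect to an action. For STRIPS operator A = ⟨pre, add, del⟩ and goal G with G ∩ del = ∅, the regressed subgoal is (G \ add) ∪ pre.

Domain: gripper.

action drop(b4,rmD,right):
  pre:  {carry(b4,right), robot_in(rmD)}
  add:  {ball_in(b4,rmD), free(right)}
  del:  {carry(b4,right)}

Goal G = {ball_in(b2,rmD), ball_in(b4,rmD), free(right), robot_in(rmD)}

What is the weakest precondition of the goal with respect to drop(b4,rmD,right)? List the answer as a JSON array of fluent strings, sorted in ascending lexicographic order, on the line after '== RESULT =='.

Compute (G \ add) ∪ pre:
  G ∩ del = {}  (empty — regression defined)
  G \ add = {ball_in(b2,rmD), ball_in(b4,rmD), free(right), robot_in(rmD)} \ {ball_in(b4,rmD), free(right)} = {ball_in(b2,rmD), robot_in(rmD)}
  ∪ pre   = {ball_in(b2,rmD), robot_in(rmD)} ∪ {carry(b4,right), robot_in(rmD)}
          = {ball_in(b2,rmD), carry(b4,right), robot_in(rmD)}

== RESULT ==
["ball_in(b2,rmD)", "carry(b4,right)", "robot_in(rmD)"]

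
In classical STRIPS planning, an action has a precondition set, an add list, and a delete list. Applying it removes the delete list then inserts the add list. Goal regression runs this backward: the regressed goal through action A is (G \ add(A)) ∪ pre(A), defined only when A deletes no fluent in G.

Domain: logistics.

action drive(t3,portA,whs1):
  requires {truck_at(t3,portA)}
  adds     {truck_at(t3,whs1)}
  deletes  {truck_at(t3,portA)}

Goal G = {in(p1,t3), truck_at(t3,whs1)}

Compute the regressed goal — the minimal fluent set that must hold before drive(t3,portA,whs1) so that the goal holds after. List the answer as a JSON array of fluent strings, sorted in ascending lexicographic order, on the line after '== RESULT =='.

Compute (G \ add) ∪ pre:
  G ∩ del = {}  (empty — regression defined)
  G \ add = {in(p1,t3), truck_at(t3,whs1)} \ {truck_at(t3,whs1)} = {in(p1,t3)}
  ∪ pre   = {in(p1,t3)} ∪ {truck_at(t3,portA)}
          = {in(p1,t3), truck_at(t3,portA)}

== RESULT ==
["in(p1,t3)", "truck_at(t3,portA)"]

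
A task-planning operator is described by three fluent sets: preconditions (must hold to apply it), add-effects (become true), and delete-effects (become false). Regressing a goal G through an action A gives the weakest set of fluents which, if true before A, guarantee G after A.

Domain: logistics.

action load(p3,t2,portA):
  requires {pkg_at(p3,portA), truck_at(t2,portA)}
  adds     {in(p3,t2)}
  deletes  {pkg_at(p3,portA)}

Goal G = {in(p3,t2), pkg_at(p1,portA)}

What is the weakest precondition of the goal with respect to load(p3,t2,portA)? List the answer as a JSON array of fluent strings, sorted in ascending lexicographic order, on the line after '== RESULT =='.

Regress:
  G ∩ del = {}  (empty — regression defined)
  G \ add = {in(p3,t2), pkg_at(p1,portA)} \ {in(p3,t2)} = {pkg_at(p1,portA)}
  ∪ pre   = {pkg_at(p1,portA)} ∪ {pkg_at(p3,portA), truck_at(t2,portA)}
          = {pkg_at(p1,portA), pkg_at(p3,portA), truck_at(t2,portA)}

== RESULT ==
["pkg_at(p1,portA)", "pkg_at(p3,portA)", "truck_at(t2,portA)"]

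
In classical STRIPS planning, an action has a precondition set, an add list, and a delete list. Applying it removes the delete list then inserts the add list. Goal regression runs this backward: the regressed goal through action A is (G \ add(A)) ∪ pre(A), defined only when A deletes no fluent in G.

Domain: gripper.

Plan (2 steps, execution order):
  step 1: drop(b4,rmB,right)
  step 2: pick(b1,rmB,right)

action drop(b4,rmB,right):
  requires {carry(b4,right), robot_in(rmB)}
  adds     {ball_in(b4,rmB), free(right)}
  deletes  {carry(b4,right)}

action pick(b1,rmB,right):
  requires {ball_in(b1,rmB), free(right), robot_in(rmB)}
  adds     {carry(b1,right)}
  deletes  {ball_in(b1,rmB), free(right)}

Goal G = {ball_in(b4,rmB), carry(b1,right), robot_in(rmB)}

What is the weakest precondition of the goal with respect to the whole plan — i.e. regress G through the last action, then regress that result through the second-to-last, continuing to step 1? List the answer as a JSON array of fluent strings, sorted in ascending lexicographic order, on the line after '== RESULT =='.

Regress step by step:
  through step 2 (pick(b1,rmB,right)): drop {carry(b1,right)}, keep {ball_in(b4,rmB), robot_in(rmB)}, require {ball_in(b1,rmB), free(right), robot_in(rmB)}
    → {ball_in(b1,rmB), ball_in(b4,rmB), free(right), robot_in(rmB)}
  through step 1 (drop(b4,rmB,right)): drop {ball_in(b4,rmB), free(right)}, keep {ball_in(b1,rmB), robot_in(rmB)}, require {carry(b4,right), robot_in(rmB)}
    → {ball_in(b1,rmB), carry(b4,right), robot_in(rmB)}

== RESULT ==
["ball_in(b1,rmB)", "carry(b4,right)", "robot_in(rmB)"]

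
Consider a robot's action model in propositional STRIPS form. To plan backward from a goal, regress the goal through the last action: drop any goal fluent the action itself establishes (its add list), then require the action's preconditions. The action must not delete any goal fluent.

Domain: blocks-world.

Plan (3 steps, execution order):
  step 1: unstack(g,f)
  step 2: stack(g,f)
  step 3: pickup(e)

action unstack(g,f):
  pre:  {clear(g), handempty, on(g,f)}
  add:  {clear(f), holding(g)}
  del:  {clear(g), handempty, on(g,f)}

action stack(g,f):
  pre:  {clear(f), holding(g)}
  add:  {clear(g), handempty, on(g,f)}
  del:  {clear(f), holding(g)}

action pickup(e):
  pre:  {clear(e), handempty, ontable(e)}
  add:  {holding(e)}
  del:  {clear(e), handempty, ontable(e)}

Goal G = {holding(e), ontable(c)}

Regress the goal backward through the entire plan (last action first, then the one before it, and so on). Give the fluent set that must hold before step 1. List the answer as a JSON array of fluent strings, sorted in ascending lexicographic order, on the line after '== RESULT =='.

Work backward from the goal:
  through step 3 (pickup(e)): drop {holding(e)}, keep {ontable(c)}, require {clear(e), handempty, ontable(e)}
    → {clear(e), handempty, ontable(c), ontable(e)}
  through step 2 (stack(g,f)): drop {handempty}, keep {clear(e), ontable(c), ontable(e)}, require {clear(f), holding(g)}
    → {clear(e), clear(f), holding(g), ontable(c), ontable(e)}
  through step 1 (unstack(g,f)): drop {clear(f), holding(g)}, keep {clear(e), ontable(c), ontable(e)}, require {clear(g), handempty, on(g,f)}
    → {clear(e), clear(g), handempty, on(g,f), ontable(c), ontable(e)}

== RESULT ==
["clear(e)", "clear(g)", "handempty", "on(g,f)", "ontable(c)", "ontable(e)"]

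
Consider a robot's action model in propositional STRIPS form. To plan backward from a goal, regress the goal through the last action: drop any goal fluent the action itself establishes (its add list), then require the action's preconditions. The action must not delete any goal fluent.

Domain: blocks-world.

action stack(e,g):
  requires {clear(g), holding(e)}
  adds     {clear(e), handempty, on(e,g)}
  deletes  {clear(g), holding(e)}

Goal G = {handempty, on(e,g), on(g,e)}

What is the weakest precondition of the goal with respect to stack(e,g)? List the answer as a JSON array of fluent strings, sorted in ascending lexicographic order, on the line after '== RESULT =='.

Regress:
  G ∩ del = {}  (empty — regression defined)
  G \ add = {handempty, on(e,g), on(g,e)} \ {clear(e), handempty, on(e,g)} = {on(g,e)}
  ∪ pre   = {on(g,e)} ∪ {clear(g), holding(e)}
          = {clear(g), holding(e), on(g,e)}

== RESULT ==
["clear(g)", "holding(e)", "on(g,e)"]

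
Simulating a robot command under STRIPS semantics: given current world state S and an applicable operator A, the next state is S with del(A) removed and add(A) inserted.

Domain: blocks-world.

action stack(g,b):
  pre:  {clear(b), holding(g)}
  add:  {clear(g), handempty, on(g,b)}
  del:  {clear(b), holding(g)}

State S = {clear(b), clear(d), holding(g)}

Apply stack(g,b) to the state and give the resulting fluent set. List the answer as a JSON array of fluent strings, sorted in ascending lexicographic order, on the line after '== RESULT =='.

Compute (S \ del) ∪ add:
  pre ⊆ S: {clear(b), holding(g)} ⊆ S  — applicable
  S \ del = {clear(d)}
  ∪ add   = {clear(d), clear(g), handempty, on(g,b)}

== RESULT ==
["clear(d)", "clear(g)", "handempty", "on(g,b)"]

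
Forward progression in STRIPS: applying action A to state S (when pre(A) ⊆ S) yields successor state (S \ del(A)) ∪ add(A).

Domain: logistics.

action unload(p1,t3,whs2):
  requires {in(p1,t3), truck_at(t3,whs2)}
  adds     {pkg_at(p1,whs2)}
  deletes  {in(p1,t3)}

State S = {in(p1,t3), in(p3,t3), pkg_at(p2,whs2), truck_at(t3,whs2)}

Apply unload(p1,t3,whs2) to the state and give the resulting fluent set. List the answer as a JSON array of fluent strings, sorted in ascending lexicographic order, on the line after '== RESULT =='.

Compute (S \ del) ∪ add:
  pre ⊆ S: {in(p1,t3), truck_at(t3,whs2)} ⊆ S  — applicable
  S \ del = {in(p3,t3), pkg_at(p2,whs2), truck_at(t3,whs2)}
  ∪ add   = {in(p3,t3), pkg_at(p1,whs2), pkg_at(p2,whs2), truck_at(t3,whs2)}

== RESULT ==
["in(p3,t3)", "pkg_at(p1,whs2)", "pkg_at(p2,whs2)", "truck_at(t3,whs2)"]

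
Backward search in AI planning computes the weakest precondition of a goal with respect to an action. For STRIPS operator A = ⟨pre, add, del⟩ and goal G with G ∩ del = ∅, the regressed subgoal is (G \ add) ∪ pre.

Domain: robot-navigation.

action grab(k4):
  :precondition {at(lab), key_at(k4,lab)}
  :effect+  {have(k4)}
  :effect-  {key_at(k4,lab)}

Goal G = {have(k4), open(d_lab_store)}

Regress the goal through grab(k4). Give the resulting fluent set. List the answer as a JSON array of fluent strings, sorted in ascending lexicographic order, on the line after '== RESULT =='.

Regress:
  G ∩ del = {}  (empty — regression defined)
  G \ add = {have(k4), open(d_lab_store)} \ {have(k4)} = {open(d_lab_store)}
  ∪ pre   = {open(d_lab_store)} ∪ {at(lab), key_at(k4,lab)}
          = {at(lab), key_at(k4,lab), open(d_lab_store)}

== RESULT ==
["at(lab)", "key_at(k4,lab)", "open(d_lab_store)"]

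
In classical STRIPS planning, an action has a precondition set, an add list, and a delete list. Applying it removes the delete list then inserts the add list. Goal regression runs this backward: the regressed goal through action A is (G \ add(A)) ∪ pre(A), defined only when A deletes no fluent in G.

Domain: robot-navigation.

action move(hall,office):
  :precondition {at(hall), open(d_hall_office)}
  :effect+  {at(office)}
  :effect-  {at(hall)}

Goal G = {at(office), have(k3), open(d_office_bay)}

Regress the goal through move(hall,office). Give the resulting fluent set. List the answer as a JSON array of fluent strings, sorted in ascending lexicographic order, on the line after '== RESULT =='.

Regress:
  G ∩ del = {}  (empty — regression defined)
  G \ add = {at(office), have(k3), open(d_office_bay)} \ {at(office)} = {have(k3), open(d_office_bay)}
  ∪ pre   = {have(k3), open(d_office_bay)} ∪ {at(hall), open(d_hall_office)}
          = {at(hall), have(k3), open(d_hall_office), open(d_office_bay)}

== RESULT ==
["at(hall)", "have(k3)", "open(d_hall_office)", "open(d_office_bay)"]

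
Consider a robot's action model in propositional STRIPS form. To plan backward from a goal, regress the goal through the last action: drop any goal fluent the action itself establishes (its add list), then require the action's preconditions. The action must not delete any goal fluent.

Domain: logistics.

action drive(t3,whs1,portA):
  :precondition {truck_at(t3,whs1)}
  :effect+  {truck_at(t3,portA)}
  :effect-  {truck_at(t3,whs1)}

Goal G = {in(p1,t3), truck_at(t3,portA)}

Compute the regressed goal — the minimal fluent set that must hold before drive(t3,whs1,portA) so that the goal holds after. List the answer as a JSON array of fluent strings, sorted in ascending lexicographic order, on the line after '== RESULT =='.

Regress:
  G ∩ del = {}  (empty — regression defined)
  G \ add = {in(p1,t3), truck_at(t3,portA)} \ {truck_at(t3,portA)} = {in(p1,t3)}
  ∪ pre   = {in(p1,t3)} ∪ {truck_at(t3,whs1)}
          = {in(p1,t3), truck_at(t3,whs1)}

== RESULT ==
["in(p1,t3)", "truck_at(t3,whs1)"]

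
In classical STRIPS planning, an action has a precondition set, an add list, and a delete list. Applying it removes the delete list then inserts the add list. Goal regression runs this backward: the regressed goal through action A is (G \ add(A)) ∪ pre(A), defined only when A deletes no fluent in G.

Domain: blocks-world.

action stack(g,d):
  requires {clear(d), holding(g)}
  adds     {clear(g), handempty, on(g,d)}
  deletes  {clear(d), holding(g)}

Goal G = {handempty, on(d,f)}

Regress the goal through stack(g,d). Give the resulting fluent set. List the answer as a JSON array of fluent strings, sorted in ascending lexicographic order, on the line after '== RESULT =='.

Regress:
  G ∩ del = {}  (empty — regression defined)
  G \ add = {handempty, on(d,f)} \ {clear(g), handempty, on(g,d)} = {on(d,f)}
  ∪ pre   = {on(d,f)} ∪ {clear(d), holding(g)}
          = {clear(d), holding(g), on(d,f)}

== RESULT ==
["clear(d)", "holding(g)", "on(d,f)"]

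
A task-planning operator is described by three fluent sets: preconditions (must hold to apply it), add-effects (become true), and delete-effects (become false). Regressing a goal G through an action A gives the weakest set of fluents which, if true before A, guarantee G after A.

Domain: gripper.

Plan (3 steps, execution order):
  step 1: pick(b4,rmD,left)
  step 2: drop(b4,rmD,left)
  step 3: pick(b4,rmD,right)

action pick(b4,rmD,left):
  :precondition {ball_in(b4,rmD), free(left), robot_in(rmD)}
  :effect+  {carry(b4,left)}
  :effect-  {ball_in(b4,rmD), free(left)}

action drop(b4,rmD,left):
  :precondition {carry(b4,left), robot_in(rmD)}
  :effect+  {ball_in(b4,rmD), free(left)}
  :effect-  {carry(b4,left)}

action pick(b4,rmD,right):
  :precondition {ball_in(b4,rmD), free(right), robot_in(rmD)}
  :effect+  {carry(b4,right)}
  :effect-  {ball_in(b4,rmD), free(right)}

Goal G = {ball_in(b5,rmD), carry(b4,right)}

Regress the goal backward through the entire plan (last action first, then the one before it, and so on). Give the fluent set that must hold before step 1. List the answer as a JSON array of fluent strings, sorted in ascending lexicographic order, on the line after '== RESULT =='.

Work backward from the goal:
  through step 3 (pick(b4,rmD,right)): drop {carry(b4,right)}, keep {ball_in(b5,rmD)}, require {ball_in(b4,rmD), free(right), robot_in(rmD)}
    → {ball_in(b4,rmD), ball_in(b5,rmD), free(right), robot_in(rmD)}
  through step 2 (drop(b4,rmD,left)): drop {ball_in(b4,rmD)}, keep {ball_in(b5,rmD), free(right), robot_in(rmD)}, require {carry(b4,left), robot_in(rmD)}
    → {ball_in(b5,rmD), carry(b4,left), free(right), robot_in(rmD)}
  through step 1 (pick(b4,rmD,left)): drop {carry(b4,left)}, keep {ball_in(b5,rmD), free(right), robot_in(rmD)}, require {ball_in(b4,rmD), free(left), robot_in(rmD)}
    → {ball_in(b4,rmD), ball_in(b5,rmD), free(left), free(right), robot_in(rmD)}

== RESULT ==
["ball_in(b4,rmD)", "ball_in(b5,rmD)", "free(left)", "free(right)", "robot_in(rmD)"]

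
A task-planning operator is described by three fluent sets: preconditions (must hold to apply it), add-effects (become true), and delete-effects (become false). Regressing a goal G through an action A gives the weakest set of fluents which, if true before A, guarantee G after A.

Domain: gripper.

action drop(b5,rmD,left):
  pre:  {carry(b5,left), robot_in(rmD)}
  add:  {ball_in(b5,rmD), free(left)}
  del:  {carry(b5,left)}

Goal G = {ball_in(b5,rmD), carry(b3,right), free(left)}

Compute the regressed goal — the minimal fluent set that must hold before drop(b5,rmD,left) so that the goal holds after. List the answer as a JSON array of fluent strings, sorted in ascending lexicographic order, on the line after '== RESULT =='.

Regress:
  G ∩ del = {}  (empty — regression defined)
  G \ add = {ball_in(b5,rmD), carry(b3,right), free(left)} \ {ball_in(b5,rmD), free(left)} = {carry(b3,right)}
  ∪ pre   = {carry(b3,right)} ∪ {carry(b5,left), robot_in(rmD)}
          = {carry(b3,right), carry(b5,left), robot_in(rmD)}

== RESULT ==
["carry(b3,right)", "carry(b5,left)", "robot_in(rmD)"]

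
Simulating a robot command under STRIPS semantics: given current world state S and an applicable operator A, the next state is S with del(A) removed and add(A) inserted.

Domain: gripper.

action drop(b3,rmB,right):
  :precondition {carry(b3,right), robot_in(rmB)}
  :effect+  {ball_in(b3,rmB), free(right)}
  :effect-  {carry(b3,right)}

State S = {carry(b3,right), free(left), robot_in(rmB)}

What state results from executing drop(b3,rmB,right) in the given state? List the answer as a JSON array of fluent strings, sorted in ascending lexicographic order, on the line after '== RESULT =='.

Progress:
  pre ⊆ S: {carry(b3,right), robot_in(rmB)} ⊆ S  — applicable
  S \ del = {free(left), robot_in(rmB)}
  ∪ add   = {ball_in(b3,rmB), free(left), free(right), robot_in(rmB)}

== RESULT ==
["ball_in(b3,rmB)", "free(left)", "free(right)", "robot_in(rmB)"]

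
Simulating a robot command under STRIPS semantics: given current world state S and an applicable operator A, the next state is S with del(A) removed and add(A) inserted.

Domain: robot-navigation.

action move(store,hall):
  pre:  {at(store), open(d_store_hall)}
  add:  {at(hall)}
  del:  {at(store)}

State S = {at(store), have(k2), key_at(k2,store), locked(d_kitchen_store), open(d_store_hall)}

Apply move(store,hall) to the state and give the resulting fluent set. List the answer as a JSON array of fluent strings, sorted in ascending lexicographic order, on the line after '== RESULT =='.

Progress:
  pre ⊆ S: {at(store), open(d_store_hall)} ⊆ S  — applicable
  S \ del = {have(k2), key_at(k2,store), locked(d_kitchen_store), open(d_store_hall)}
  ∪ add   = {at(hall), have(k2), key_at(k2,store), locked(d_kitchen_store), open(d_store_hall)}

== RESULT ==
["at(hall)", "have(k2)", "key_at(k2,store)", "locked(d_kitchen_store)", "open(d_store_hall)"]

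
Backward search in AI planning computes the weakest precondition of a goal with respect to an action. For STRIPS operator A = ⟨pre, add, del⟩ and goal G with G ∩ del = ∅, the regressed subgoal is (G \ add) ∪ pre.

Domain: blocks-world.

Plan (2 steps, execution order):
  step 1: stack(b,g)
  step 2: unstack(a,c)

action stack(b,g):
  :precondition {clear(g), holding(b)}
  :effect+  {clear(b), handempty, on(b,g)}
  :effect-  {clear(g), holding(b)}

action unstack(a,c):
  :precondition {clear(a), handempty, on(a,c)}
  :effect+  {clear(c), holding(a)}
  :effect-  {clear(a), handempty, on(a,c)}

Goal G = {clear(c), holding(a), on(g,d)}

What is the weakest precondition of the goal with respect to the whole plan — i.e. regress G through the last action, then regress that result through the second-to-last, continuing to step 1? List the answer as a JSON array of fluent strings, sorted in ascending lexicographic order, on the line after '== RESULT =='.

Regress step by step:
  through step 2 (unstack(a,c)): drop {clear(c), holding(a)}, keep {on(g,d)}, require {clear(a), handempty, on(a,c)}
    → {clear(a), handempty, on(a,c), on(g,d)}
  through step 1 (stack(b,g)): drop {handempty}, keep {clear(a), on(a,c), on(g,d)}, require {clear(g), holding(b)}
    → {clear(a), clear(g), holding(b), on(a,c), on(g,d)}

== RESULT ==
["clear(a)", "clear(g)", "holding(b)", "on(a,c)", "on(g,d)"]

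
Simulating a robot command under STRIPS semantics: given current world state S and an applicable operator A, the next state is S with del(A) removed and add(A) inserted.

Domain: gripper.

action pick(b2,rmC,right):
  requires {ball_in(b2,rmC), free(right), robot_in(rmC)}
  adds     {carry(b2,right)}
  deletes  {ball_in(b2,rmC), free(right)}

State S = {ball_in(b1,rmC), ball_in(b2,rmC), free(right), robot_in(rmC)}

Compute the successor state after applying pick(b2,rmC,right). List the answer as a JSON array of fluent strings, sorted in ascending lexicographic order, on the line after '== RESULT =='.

Compute (S \ del) ∪ add:
  pre ⊆ S: {ball_in(b2,rmC), free(right), robot_in(rmC)} ⊆ S  — applicable
  S \ del = {ball_in(b1,rmC), robot_in(rmC)}
  ∪ add   = {ball_in(b1,rmC), carry(b2,right), robot_in(rmC)}

== RESULT ==
["ball_in(b1,rmC)", "carry(b2,right)", "robot_in(rmC)"]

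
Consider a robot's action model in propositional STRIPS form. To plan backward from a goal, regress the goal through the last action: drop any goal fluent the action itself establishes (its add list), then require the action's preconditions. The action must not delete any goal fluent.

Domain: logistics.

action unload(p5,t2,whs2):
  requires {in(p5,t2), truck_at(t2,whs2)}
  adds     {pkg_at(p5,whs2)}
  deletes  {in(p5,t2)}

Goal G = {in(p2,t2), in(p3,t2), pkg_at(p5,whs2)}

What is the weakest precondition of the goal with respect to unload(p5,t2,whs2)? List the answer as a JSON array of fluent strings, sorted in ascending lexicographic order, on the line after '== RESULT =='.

Regress:
  G ∩ del = {}  (empty — regression defined)
  G \ add = {in(p2,t2), in(p3,t2), pkg_at(p5,whs2)} \ {pkg_at(p5,whs2)} = {in(p2,t2), in(p3,t2)}
  ∪ pre   = {in(p2,t2), in(p3,t2)} ∪ {in(p5,t2), truck_at(t2,whs2)}
          = {in(p2,t2), in(p3,t2), in(p5,t2), truck_at(t2,whs2)}

== RESULT ==
["in(p2,t2)", "in(p3,t2)", "in(p5,t2)", "truck_at(t2,whs2)"]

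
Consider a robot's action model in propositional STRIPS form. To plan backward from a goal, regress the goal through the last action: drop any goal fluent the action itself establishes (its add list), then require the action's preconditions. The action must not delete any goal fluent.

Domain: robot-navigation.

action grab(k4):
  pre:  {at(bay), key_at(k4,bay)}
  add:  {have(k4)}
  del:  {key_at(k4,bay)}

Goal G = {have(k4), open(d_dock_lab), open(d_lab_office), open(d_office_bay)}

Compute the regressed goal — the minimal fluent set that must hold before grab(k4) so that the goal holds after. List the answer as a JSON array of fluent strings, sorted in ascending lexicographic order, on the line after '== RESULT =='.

Regress:
  G ∩ del = {}  (empty — regression defined)
  G \ add = {have(k4), open(d_dock_lab), open(d_lab_office), open(d_office_bay)} \ {have(k4)} = {open(d_dock_lab), open(d_lab_office), open(d_office_bay)}
  ∪ pre   = {open(d_dock_lab), open(d_lab_office), open(d_office_bay)} ∪ {at(bay), key_at(k4,bay)}
          = {at(bay), key_at(k4,bay), open(d_dock_lab), open(d_lab_office), open(d_office_bay)}

== RESULT ==
["at(bay)", "key_at(k4,bay)", "open(d_dock_lab)", "open(d_lab_office)", "open(d_office_bay)"]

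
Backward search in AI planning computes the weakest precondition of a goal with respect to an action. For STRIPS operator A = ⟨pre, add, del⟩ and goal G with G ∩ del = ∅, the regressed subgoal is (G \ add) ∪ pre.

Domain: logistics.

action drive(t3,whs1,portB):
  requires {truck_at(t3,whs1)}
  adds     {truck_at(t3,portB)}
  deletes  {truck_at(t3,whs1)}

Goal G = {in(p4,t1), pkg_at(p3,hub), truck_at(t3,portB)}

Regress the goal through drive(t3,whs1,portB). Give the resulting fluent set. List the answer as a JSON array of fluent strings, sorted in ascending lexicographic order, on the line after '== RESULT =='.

Regress:
  G ∩ del = {}  (empty — regression defined)
  G \ add = {in(p4,t1), pkg_at(p3,hub), truck_at(t3,portB)} \ {truck_at(t3,portB)} = {in(p4,t1), pkg_at(p3,hub)}
  ∪ pre   = {in(p4,t1), pkg_at(p3,hub)} ∪ {truck_at(t3,whs1)}
          = {in(p4,t1), pkg_at(p3,hub), truck_at(t3,whs1)}

== RESULT ==
["in(p4,t1)", "pkg_at(p3,hub)", "truck_at(t3,whs1)"]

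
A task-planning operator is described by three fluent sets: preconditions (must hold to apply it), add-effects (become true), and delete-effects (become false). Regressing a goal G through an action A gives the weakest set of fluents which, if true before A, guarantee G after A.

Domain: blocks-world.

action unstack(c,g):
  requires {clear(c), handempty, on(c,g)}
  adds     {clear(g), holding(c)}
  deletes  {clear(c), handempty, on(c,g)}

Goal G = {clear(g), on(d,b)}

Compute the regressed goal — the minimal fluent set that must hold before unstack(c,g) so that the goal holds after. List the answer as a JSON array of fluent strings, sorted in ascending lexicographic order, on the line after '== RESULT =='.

Regress:
  G ∩ del = {}  (empty — regression defined)
  G \ add = {clear(g), on(d,b)} \ {clear(g), holding(c)} = {on(d,b)}
  ∪ pre   = {on(d,b)} ∪ {clear(c), handempty, on(c,g)}
          = {clear(c), handempty, on(c,g), on(d,b)}

== RESULT ==
["clear(c)", "handempty", "on(c,g)", "on(d,b)"]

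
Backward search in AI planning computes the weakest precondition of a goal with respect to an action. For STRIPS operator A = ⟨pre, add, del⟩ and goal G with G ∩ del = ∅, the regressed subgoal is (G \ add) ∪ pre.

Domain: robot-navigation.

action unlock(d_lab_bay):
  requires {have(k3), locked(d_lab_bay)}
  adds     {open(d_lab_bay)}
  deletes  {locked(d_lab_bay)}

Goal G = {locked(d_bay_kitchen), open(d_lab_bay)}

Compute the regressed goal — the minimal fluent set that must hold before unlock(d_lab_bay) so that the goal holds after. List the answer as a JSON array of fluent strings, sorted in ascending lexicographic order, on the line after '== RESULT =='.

Compute (G \ add) ∪ pre:
  G ∩ del = {}  (empty — regression defined)
  G \ add = {locked(d_bay_kitchen), open(d_lab_bay)} \ {open(d_lab_bay)} = {locked(d_bay_kitchen)}
  ∪ pre   = {locked(d_bay_kitchen)} ∪ {have(k3), locked(d_lab_bay)}
          = {have(k3), locked(d_bay_kitchen), locked(d_lab_bay)}

== RESULT ==
["have(k3)", "locked(d_bay_kitchen)", "locked(d_lab_bay)"]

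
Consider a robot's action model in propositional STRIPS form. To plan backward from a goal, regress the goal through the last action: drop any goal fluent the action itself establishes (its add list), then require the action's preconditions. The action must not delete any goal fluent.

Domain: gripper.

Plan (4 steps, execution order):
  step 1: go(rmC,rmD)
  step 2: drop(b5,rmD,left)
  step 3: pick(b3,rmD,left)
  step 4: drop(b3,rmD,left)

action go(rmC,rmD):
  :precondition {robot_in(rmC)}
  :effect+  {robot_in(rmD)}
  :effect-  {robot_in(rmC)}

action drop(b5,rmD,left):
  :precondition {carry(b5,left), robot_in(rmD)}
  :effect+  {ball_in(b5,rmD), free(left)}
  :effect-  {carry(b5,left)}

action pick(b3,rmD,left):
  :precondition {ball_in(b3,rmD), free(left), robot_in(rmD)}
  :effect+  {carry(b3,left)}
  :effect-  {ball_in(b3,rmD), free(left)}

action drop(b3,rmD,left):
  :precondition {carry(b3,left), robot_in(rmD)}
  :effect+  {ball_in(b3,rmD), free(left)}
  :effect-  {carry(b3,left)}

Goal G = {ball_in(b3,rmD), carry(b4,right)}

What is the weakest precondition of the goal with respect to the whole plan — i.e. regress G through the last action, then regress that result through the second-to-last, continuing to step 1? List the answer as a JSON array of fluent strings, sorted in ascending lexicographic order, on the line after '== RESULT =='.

Work backward from the goal:
  through step 4 (drop(b3,rmD,left)): drop {ball_in(b3,rmD)}, keep {carry(b4,right)}, require {carry(b3,left), robot_in(rmD)}
    → {carry(b3,left), carry(b4,right), robot_in(rmD)}
  through step 3 (pick(b3,rmD,left)): drop {carry(b3,left)}, keep {carry(b4,right), robot_in(rmD)}, require {ball_in(b3,rmD), free(left), robot_in(rmD)}
    → {ball_in(b3,rmD), carry(b4,right), free(left), robot_in(rmD)}
  through step 2 (drop(b5,rmD,left)): drop {free(left)}, keep {ball_in(b3,rmD), carry(b4,right), robot_in(rmD)}, require {carry(b5,left), robot_in(rmD)}
    → {ball_in(b3,rmD), carry(b4,right), carry(b5,left), robot_in(rmD)}
  through step 1 (go(rmC,rmD)): drop {robot_in(rmD)}, keep {ball_in(b3,rmD), carry(b4,right), carry(b5,left)}, require {robot_in(rmC)}
    → {ball_in(b3,rmD), carry(b4,right), carry(b5,left), robot_in(rmC)}

== RESULT ==
["ball_in(b3,rmD)", "carry(b4,right)", "carry(b5,left)", "robot_in(rmC)"]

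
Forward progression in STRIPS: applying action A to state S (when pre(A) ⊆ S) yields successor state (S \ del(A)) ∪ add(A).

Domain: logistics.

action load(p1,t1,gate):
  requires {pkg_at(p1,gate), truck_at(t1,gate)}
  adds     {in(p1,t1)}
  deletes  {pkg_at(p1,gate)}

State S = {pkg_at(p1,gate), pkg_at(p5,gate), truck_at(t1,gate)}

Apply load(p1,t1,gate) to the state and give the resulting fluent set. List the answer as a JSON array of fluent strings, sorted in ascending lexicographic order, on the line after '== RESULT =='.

Progress:
  pre ⊆ S: {pkg_at(p1,gate), truck_at(t1,gate)} ⊆ S  — applicable
  S \ del = {pkg_at(p5,gate), truck_at(t1,gate)}
  ∪ add   = {in(p1,t1), pkg_at(p5,gate), truck_at(t1,gate)}

== RESULT ==
["in(p1,t1)", "pkg_at(p5,gate)", "truck_at(t1,gate)"]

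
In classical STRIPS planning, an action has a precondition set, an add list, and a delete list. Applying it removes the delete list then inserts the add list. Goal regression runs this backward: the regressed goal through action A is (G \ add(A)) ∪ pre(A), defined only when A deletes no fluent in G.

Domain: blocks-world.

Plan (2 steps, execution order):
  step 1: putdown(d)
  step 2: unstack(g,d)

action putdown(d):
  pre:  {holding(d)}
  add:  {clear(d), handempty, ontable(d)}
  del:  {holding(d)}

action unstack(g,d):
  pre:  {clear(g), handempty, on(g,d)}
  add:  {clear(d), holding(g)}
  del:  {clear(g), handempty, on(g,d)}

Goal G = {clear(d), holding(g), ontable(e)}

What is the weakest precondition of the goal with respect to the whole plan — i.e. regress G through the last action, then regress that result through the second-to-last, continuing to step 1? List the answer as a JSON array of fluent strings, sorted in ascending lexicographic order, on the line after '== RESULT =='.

Regress step by step:
  through step 2 (unstack(g,d)): drop {clear(d), holding(g)}, keep {ontable(e)}, require {clear(g), handempty, on(g,d)}
    → {clear(g), handempty, on(g,d), ontable(e)}
  through step 1 (putdown(d)): drop {handempty}, keep {clear(g), on(g,d), ontable(e)}, require {holding(d)}
    → {clear(g), holding(d), on(g,d), ontable(e)}

== RESULT ==
["clear(g)", "holding(d)", "on(g,d)", "ontable(e)"]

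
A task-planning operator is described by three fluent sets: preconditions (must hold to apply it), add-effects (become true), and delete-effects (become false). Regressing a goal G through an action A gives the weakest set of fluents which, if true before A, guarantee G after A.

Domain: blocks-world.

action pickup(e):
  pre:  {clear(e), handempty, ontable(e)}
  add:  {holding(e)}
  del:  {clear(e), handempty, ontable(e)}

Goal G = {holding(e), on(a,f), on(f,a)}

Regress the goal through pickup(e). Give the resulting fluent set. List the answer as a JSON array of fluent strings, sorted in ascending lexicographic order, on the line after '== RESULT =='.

Regress:
  G ∩ del = {}  (empty — regression defined)
  G \ add = {holding(e), on(a,f), on(f,a)} \ {holding(e)} = {on(a,f), on(f,a)}
  ∪ pre   = {on(a,f), on(f,a)} ∪ {clear(e), handempty, ontable(e)}
          = {clear(e), handempty, on(a,f), on(f,a), ontable(e)}

== RESULT ==
["clear(e)", "handempty", "on(a,f)", "on(f,a)", "ontable(e)"]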